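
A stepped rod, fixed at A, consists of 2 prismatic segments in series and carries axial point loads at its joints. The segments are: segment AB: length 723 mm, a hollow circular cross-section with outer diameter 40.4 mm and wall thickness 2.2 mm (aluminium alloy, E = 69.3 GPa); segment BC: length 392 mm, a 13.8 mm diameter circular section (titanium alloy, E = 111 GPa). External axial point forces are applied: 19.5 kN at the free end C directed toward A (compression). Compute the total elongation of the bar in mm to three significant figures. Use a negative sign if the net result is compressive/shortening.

-1.23 mm

Internal axial forces (sectioning from the free end, tension +): N_BC = -19.5 kN, N_AB = -19.5 kN.
A_AB = 264 mm².
A_BC = 149.6 mm².
δ_AB = -19500·723/(264·69300) = -0.7706 mm
δ_BC = -19500·392/(149.6·111000) = -0.4604 mm
δ = Σδ_i = -1.231 mm.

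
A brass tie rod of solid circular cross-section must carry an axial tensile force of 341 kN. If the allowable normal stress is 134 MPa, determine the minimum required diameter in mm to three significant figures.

Required area A ≥ P/σ_allow = 341000/134 = 2545 mm².
For a solid circular section, d ≥ √(4A/π) = 56.92 mm.

56.9 mm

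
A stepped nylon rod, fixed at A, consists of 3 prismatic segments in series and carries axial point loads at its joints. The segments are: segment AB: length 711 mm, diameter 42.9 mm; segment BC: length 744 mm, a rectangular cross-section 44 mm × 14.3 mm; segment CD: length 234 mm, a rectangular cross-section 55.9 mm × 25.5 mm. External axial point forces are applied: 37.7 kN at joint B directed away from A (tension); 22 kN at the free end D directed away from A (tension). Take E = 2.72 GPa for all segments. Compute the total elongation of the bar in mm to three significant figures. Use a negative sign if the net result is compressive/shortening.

21.7 mm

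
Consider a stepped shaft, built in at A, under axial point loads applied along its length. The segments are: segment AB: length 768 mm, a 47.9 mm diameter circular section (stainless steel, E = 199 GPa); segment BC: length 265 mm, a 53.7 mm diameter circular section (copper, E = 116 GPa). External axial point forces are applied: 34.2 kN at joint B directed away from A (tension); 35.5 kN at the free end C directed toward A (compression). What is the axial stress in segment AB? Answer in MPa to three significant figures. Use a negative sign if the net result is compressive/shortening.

-0.721 MPa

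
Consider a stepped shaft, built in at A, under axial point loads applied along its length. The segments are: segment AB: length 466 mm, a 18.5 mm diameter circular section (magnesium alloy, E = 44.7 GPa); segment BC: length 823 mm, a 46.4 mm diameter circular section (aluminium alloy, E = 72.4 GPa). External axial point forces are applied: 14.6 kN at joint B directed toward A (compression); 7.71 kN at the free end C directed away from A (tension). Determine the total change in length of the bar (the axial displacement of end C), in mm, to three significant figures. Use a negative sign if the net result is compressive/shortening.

-0.215 mm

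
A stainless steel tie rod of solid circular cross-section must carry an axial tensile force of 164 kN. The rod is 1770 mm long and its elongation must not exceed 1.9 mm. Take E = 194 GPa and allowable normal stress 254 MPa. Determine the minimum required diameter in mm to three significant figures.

Required area A ≥ P/σ_allow = 164000/254 = 645.7 mm².
For a solid circular section, d ≥ √(4A/π) = 28.67 mm.
Elongation limit: A ≥ PL/(Eδ_allow) = 164000·1770/(194000·1.9) = 787.5 mm² ⇒ d ≥ 31.67 mm.
The elongation limit governs.

31.7 mm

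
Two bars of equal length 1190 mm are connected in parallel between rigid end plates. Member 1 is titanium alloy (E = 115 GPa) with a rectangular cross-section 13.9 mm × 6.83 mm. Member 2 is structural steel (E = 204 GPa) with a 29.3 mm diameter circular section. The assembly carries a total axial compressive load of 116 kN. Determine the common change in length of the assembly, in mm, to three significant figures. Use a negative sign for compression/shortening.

A_1 = 94.94 mm².
A_2 = 674.3 mm².
Equal strain + equilibrium ⇒ each member carries load in proportion to AE: A₁E₁ = 10920000 N, A₂E₂ = 137500000 N, ΣAE = 148500000 N.
δ = PL/ΣAE = -116000·1190/148500000 = -0.9298 mm.

-0.930 mm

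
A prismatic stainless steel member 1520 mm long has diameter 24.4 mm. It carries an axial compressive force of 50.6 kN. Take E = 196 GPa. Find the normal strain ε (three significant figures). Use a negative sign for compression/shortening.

-5.52e-04

A = 467.6 mm².
σ = N/A = -108.2 MPa; ε = σ/E = -108.2/196000 = -5.521e-04.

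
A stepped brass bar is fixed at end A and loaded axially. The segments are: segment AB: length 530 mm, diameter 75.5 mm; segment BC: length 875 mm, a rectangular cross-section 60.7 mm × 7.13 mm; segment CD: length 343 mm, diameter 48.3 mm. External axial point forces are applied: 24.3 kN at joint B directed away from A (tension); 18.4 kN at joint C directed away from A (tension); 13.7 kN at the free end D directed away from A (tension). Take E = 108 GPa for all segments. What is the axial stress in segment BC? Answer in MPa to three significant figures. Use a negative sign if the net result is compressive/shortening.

Internal axial forces (sectioning from the free end, tension +): N_CD = 13.7 kN, N_BC = 32.1 kN, N_AB = 56.4 kN.
A_BC = 432.8 mm².
σ_BC = N_BC/A_BC = 32100/432.8 = 74.17 MPa.

74.2 MPa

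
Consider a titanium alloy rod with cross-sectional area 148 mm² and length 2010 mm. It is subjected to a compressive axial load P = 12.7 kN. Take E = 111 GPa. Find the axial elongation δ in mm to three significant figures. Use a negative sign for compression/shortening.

δ_mech = NL/(AE) = -12700·2010/(148·111000) = -1.554 mm.

-1.55 mm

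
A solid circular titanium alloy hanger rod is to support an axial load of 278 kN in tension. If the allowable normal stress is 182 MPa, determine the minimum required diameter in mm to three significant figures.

44.1 mm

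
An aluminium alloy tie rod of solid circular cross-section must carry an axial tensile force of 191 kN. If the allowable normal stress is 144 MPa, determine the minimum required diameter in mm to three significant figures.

41.1 mm

Required area A ≥ P/σ_allow = 191000/144 = 1326 mm².
For a solid circular section, d ≥ √(4A/π) = 41.1 mm.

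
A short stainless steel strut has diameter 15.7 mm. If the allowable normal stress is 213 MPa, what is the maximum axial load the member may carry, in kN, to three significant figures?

A = 193.6 mm².
P_max = σ_allow · A = 213 · 193.6 = 41240 N = 41.24 kN.

41.2 kN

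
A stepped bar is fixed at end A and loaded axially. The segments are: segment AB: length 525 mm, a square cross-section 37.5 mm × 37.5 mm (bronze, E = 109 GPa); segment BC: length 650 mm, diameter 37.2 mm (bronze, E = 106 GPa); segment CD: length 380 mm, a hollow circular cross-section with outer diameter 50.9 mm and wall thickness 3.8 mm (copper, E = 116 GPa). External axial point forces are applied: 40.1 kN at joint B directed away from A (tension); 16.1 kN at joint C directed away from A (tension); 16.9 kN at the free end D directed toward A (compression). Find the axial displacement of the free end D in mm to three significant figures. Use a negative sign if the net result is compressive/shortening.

0.0316 mm

Internal axial forces (sectioning from the free end, tension +): N_CD = -16.9 kN, N_BC = -0.8 kN, N_AB = 39.3 kN.
A_AB = 1406 mm².
A_BC = 1087 mm².
A_CD = 562.3 mm².
δ_AB = 39300·525/(1406·109000) = 0.1346 mm
δ_BC = -800·650/(1087·106000) = -0.004514 mm
δ_CD = -16900·380/(562.3·116000) = -0.09846 mm
δ = Σδ_i = 0.03163 mm.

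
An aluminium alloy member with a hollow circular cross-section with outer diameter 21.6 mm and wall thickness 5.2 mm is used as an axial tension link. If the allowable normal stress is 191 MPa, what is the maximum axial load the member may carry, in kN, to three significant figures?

A = 267.9 mm².
P_max = σ_allow · A = 191 · 267.9 = 51170 N = 51.17 kN.

51.2 kN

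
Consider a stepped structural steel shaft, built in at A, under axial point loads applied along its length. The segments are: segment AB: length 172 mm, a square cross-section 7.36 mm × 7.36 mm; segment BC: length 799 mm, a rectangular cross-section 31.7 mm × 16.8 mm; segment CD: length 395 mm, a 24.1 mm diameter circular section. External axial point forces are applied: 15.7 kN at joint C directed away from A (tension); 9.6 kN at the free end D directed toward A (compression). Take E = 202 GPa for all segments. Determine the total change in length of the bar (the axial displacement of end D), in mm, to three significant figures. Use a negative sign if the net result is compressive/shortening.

0.100 mm

Internal axial forces (sectioning from the free end, tension +): N_CD = -9.6 kN, N_BC = 6.1 kN, N_AB = 6.1 kN.
A_AB = 54.17 mm².
A_BC = 532.6 mm².
A_CD = 456.2 mm².
δ_AB = 6100·172/(54.17·202000) = 0.09589 mm
δ_BC = 6100·799/(532.6·202000) = 0.04531 mm
δ_CD = -9600·395/(456.2·202000) = -0.04115 mm
δ = Σδ_i = 0.1 mm.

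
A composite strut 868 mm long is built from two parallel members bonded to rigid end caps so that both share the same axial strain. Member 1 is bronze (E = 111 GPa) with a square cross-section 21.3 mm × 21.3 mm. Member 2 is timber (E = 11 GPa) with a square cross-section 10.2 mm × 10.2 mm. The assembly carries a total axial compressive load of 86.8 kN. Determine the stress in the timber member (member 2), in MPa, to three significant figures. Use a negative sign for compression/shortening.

-18.5 MPa

A_1 = 453.7 mm².
A_2 = 104 mm².
Equal strain + equilibrium ⇒ each member carries load in proportion to AE: A₁E₁ = 50360000 N, A₂E₂ = 1144000 N, ΣAE = 51500000 N.
σ₂ = P·E₂/ΣAE = -86800·11000/51500000 = -18.54 MPa.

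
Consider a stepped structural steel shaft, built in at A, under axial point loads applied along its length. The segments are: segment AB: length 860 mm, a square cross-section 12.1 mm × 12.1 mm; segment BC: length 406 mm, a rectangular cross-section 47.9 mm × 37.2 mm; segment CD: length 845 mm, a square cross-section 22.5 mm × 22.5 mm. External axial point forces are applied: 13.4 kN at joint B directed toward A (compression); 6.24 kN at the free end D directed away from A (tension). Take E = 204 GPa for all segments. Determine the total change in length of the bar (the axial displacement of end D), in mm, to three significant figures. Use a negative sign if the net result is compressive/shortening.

Internal axial forces (sectioning from the free end, tension +): N_CD = 6.24 kN, N_BC = 6.24 kN, N_AB = -7.16 kN.
A_AB = 146.4 mm².
A_BC = 1782 mm².
A_CD = 506.2 mm².
δ_AB = -7160·860/(146.4·204000) = -0.2062 mm
δ_BC = 6240·406/(1782·204000) = 0.00697 mm
δ_CD = 6240·845/(506.2·204000) = 0.05106 mm
δ = Σδ_i = -0.1481 mm.

-0.148 mm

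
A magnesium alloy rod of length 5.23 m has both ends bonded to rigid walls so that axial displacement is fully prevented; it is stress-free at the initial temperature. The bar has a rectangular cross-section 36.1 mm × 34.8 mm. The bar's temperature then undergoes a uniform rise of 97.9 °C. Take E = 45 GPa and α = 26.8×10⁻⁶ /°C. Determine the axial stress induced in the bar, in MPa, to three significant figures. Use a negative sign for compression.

Free thermal expansion αLΔT = 26.8e-6 · 5230 · 97.9 = 13.72 mm.
The walls impose strain ε = −(13.72)/5230 = -2.6237e-03; σ = Eε = 45000 · -2.6237e-03 = -118.1 MPa.

-118 MPa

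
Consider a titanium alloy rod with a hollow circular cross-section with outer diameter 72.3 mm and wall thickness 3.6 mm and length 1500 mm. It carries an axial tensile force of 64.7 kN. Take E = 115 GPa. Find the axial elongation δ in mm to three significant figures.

1.09 mm

A = 777 mm².
δ_mech = NL/(AE) = 64700·1500/(777·115000) = 1.086 mm.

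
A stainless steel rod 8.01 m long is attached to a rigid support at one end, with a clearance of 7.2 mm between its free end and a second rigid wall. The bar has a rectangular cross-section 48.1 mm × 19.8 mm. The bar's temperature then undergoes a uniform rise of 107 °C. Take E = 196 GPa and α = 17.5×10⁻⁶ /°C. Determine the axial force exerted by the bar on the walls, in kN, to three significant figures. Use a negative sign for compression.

Free thermal expansion αLΔT = 17.5e-6 · 8010 · 107 = 15 mm.
The walls engage after the gap closes; constrained expansion = 15 − 7.2 = 7.799 mm.
The walls impose strain ε = −(7.799)/8010 = -9.7362e-04; σ = Eε = 196000 · -9.7362e-04 = -190.8 MPa.
Wall reaction R = σ·A = -190.8·952.4 = -181700 N = -181.7 kN.

-182 kN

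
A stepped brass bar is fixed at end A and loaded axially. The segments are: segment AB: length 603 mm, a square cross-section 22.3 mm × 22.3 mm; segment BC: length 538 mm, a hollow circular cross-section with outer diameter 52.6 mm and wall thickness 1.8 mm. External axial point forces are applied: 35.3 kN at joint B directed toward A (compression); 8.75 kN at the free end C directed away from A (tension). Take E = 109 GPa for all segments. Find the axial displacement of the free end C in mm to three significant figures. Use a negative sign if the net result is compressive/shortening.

Internal axial forces (sectioning from the free end, tension +): N_BC = 8.75 kN, N_AB = -26.55 kN.
A_AB = 497.3 mm².
A_BC = 287.3 mm².
δ_AB = -26550·603/(497.3·109000) = -0.2954 mm
δ_BC = 8750·538/(287.3·109000) = 0.1503 mm
δ = Σδ_i = -0.145 mm.

-0.145 mm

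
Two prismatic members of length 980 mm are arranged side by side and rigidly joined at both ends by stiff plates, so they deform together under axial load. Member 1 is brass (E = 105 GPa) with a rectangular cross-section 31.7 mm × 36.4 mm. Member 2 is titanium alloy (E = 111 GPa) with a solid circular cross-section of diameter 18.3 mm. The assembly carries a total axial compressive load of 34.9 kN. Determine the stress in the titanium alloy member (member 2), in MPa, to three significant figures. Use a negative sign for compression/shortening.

-25.8 MPa

A_1 = 1154 mm².
A_2 = 263 mm².
Equal strain + equilibrium ⇒ each member carries load in proportion to AE: A₁E₁ = 121200000 N, A₂E₂ = 29200000 N, ΣAE = 150400000 N.
σ₂ = P·E₂/ΣAE = -34900·111000/150400000 = -25.77 MPa.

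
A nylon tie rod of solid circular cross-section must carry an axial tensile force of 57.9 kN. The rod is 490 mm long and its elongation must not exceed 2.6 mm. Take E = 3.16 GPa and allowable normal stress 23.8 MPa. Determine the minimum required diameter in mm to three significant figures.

Required area A ≥ P/σ_allow = 57900/23.8 = 2433 mm².
For a solid circular section, d ≥ √(4A/π) = 55.66 mm.
Elongation limit: A ≥ PL/(Eδ_allow) = 57900·490/(3160·2.6) = 3453 mm² ⇒ d ≥ 66.31 mm.
The elongation limit governs.

66.3 mm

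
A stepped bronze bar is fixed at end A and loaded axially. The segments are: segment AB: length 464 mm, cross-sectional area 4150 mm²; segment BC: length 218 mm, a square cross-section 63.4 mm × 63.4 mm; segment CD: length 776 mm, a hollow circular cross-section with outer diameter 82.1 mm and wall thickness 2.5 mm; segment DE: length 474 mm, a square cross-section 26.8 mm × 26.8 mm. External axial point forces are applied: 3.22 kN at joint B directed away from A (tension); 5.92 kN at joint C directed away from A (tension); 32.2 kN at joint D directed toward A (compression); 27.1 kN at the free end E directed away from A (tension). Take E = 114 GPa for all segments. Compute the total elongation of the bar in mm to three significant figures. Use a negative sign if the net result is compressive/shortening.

0.106 mm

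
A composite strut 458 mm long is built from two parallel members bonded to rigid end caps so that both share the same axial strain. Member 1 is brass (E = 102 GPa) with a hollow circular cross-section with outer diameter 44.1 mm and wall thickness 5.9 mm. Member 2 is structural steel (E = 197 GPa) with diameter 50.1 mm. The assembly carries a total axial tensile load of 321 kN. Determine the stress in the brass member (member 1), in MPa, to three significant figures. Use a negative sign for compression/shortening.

71.1 MPa

A_1 = 708.1 mm².
A_2 = 1971 mm².
Equal strain + equilibrium ⇒ each member carries load in proportion to AE: A₁E₁ = 72220000 N, A₂E₂ = 388400000 N, ΣAE = 460600000 N.
σ₁ = P·E₁/ΣAE = 321000·102000/460600000 = 71.09 MPa.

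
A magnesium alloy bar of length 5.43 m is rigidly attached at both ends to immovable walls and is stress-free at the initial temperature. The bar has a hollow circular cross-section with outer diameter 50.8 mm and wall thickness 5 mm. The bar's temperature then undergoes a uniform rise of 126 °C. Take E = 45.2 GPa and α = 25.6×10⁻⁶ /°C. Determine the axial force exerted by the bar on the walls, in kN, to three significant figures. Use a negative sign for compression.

-105 kN

Free thermal expansion αLΔT = 25.6e-6 · 5430 · 126 = 17.52 mm.
The walls impose strain ε = −(17.52)/5430 = -3.2256e-03; σ = Eε = 45200 · -3.2256e-03 = -145.8 MPa.
Wall reaction R = σ·A = -145.8·719.4 = -104900 N = -104.9 kN.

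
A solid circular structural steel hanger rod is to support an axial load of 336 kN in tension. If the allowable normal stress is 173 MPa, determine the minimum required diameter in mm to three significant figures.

49.7 mm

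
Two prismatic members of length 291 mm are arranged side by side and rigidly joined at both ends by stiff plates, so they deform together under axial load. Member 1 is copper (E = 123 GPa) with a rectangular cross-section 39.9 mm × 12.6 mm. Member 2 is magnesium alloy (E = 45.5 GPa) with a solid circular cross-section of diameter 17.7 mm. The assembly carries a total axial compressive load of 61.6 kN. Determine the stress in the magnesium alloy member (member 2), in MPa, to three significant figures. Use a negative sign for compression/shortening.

A_1 = 502.7 mm².
A_2 = 246.1 mm².
Equal strain + equilibrium ⇒ each member carries load in proportion to AE: A₁E₁ = 61840000 N, A₂E₂ = 11200000 N, ΣAE = 73030000 N.
σ₂ = P·E₂/ΣAE = -61600·45500/73030000 = -38.38 MPa.

-38.4 MPa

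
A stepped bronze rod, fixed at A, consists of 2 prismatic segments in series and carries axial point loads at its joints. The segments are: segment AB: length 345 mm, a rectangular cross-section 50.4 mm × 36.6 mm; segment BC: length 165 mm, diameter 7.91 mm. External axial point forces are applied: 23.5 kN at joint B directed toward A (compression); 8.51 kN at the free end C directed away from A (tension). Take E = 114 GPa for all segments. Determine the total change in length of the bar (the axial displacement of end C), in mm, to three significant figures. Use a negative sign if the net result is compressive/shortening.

0.226 mm

Internal axial forces (sectioning from the free end, tension +): N_BC = 8.51 kN, N_AB = -14.99 kN.
A_AB = 1845 mm².
A_BC = 49.14 mm².
δ_AB = -14990·345/(1845·114000) = -0.02459 mm
δ_BC = 8510·165/(49.14·114000) = 0.2506 mm
δ = Σδ_i = 0.2261 mm.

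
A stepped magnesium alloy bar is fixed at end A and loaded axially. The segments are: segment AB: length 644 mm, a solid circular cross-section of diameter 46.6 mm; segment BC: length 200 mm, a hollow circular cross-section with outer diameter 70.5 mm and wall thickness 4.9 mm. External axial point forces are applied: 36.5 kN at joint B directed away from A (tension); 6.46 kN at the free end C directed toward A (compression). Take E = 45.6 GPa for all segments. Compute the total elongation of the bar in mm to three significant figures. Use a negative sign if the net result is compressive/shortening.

Internal axial forces (sectioning from the free end, tension +): N_BC = -6.46 kN, N_AB = 30.04 kN.
A_AB = 1706 mm².
A_BC = 1010 mm².
δ_AB = 30040·644/(1706·45600) = 0.2487 mm
δ_BC = -6460·200/(1010·45600) = -0.02806 mm
δ = Σδ_i = 0.2207 mm.

0.221 mm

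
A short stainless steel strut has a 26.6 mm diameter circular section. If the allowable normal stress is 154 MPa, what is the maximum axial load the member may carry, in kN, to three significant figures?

A = 555.7 mm².
P_max = σ_allow · A = 154 · 555.7 = 85580 N = 85.58 kN.

85.6 kN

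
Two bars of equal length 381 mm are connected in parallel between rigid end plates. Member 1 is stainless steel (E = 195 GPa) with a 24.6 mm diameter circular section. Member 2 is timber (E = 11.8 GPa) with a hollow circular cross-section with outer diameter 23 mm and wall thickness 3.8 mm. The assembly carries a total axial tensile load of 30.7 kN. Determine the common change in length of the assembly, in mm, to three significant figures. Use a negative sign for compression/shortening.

0.123 mm

A_1 = 475.3 mm².
A_2 = 229.2 mm².
Equal strain + equilibrium ⇒ each member carries load in proportion to AE: A₁E₁ = 92680000 N, A₂E₂ = 2705000 N, ΣAE = 95390000 N.
δ = PL/ΣAE = 30700·381/95390000 = 0.1226 mm.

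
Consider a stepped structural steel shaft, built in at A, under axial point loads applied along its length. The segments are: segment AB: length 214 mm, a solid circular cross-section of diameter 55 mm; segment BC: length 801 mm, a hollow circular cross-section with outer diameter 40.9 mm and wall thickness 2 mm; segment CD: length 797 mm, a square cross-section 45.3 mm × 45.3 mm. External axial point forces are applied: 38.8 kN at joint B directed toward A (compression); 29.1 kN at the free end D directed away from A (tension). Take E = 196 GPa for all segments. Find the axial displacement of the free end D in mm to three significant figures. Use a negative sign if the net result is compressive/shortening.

0.540 mm

Internal axial forces (sectioning from the free end, tension +): N_CD = 29.1 kN, N_BC = 29.1 kN, N_AB = -9.7 kN.
A_AB = 2376 mm².
A_BC = 244.4 mm².
A_CD = 2052 mm².
δ_AB = -9700·214/(2376·196000) = -0.004458 mm
δ_BC = 29100·801/(244.4·196000) = 0.4866 mm
δ_CD = 29100·797/(2052·196000) = 0.05766 mm
δ = Σδ_i = 0.5398 mm.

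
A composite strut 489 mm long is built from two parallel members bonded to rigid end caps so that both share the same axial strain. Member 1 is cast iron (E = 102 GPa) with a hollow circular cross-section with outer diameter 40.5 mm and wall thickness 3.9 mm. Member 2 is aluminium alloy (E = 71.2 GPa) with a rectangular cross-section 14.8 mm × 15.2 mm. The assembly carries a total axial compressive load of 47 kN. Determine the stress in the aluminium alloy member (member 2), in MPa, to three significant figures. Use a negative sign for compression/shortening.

A_1 = 448.4 mm².
A_2 = 225 mm².
Equal strain + equilibrium ⇒ each member carries load in proportion to AE: A₁E₁ = 45740000 N, A₂E₂ = 16020000 N, ΣAE = 61760000 N.
σ₂ = P·E₂/ΣAE = -47000·71200/61760000 = -54.19 MPa.

-54.2 MPa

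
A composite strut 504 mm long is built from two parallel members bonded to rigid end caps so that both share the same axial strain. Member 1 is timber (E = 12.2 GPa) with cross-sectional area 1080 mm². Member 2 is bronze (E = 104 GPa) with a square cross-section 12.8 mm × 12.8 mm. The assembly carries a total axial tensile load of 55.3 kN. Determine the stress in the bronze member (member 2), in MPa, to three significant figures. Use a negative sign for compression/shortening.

A_2 = 163.8 mm².
Equal strain + equilibrium ⇒ each member carries load in proportion to AE: A₁E₁ = 13180000 N, A₂E₂ = 17040000 N, ΣAE = 30220000 N.
σ₂ = P·E₂/ΣAE = 55300·104000/30220000 = 190.3 MPa.

190 MPa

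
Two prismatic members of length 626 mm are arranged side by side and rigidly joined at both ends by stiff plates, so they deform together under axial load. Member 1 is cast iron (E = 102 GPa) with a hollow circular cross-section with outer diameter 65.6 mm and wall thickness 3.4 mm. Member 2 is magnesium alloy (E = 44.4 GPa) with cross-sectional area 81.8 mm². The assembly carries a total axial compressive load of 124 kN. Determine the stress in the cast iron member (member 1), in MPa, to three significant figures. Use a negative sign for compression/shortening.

-177 MPa

A_1 = 664.4 mm².
Equal strain + equilibrium ⇒ each member carries load in proportion to AE: A₁E₁ = 67770000 N, A₂E₂ = 3632000 N, ΣAE = 71400000 N.
σ₁ = P·E₁/ΣAE = -124000·102000/71400000 = -177.1 MPa.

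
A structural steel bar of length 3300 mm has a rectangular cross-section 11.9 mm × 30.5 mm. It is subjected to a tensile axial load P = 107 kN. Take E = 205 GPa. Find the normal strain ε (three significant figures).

0.00144

A = 362.9 mm².
σ = N/A = 294.8 MPa; ε = σ/E = 294.8/205000 = 1.438e-03.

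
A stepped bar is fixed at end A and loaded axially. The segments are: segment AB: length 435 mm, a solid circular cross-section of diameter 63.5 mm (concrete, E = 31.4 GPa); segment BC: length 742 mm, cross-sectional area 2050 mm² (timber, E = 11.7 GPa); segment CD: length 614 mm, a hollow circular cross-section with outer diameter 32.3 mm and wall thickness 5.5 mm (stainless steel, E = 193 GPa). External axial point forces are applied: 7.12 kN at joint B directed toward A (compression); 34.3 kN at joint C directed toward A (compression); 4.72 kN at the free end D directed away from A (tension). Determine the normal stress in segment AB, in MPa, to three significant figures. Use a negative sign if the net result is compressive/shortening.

-11.6 MPa

Internal axial forces (sectioning from the free end, tension +): N_CD = 4.72 kN, N_BC = -29.58 kN, N_AB = -36.7 kN.
A_AB = 3167 mm².
σ_AB = N_AB/A_AB = -36700/3167 = -11.59 MPa.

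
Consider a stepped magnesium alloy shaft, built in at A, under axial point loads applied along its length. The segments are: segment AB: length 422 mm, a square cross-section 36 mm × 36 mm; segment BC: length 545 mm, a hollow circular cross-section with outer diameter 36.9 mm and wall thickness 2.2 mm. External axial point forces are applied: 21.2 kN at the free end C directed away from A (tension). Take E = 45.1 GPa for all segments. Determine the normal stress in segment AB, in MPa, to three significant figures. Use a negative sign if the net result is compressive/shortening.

16.4 MPa

Internal axial forces (sectioning from the free end, tension +): N_BC = 21.2 kN, N_AB = 21.2 kN.
A_AB = 1296 mm².
σ_AB = N_AB/A_AB = 21200/1296 = 16.36 MPa.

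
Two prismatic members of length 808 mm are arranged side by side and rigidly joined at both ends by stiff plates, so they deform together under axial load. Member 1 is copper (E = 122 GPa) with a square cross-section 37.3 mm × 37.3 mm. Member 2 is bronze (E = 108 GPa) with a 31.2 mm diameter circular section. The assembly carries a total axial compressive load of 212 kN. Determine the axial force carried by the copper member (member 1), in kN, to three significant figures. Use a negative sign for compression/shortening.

-143 kN

A_1 = 1391 mm².
A_2 = 764.5 mm².
Equal strain + equilibrium ⇒ each member carries load in proportion to AE: A₁E₁ = 169700000 N, A₂E₂ = 82570000 N, ΣAE = 252300000 N.
F₁ = P·A₁E₁/ΣAE = -212000·169700000/252300000 = -142600 N.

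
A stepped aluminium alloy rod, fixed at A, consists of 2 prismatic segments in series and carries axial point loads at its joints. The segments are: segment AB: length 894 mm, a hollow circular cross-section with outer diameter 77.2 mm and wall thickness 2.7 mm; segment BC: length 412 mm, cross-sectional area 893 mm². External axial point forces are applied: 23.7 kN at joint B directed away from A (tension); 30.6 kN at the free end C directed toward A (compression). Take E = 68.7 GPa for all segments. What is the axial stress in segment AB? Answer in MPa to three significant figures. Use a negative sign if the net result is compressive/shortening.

-10.9 MPa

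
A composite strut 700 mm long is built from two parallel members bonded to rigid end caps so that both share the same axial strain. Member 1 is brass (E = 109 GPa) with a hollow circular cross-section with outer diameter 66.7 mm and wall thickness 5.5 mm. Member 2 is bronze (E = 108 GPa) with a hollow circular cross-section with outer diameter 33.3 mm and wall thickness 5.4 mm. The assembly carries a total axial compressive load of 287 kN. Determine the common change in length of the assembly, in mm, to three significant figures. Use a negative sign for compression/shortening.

-1.21 mm

A_1 = 1057 mm².
A_2 = 473.3 mm².
Equal strain + equilibrium ⇒ each member carries load in proportion to AE: A₁E₁ = 115300000 N, A₂E₂ = 51120000 N, ΣAE = 166400000 N.
δ = PL/ΣAE = -287000·700/166400000 = -1.207 mm.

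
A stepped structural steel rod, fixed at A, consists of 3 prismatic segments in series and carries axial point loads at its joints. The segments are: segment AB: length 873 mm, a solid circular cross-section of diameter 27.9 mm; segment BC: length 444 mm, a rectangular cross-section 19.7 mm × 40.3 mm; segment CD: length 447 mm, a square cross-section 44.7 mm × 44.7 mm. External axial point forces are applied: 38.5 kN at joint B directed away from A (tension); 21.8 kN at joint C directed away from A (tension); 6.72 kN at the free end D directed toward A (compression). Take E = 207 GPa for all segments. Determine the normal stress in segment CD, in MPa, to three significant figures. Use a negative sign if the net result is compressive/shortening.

-3.36 MPa

Internal axial forces (sectioning from the free end, tension +): N_CD = -6.72 kN, N_BC = 15.08 kN, N_AB = 53.58 kN.
A_CD = 1998 mm².
σ_CD = N_CD/A_CD = -6720/1998 = -3.363 MPa.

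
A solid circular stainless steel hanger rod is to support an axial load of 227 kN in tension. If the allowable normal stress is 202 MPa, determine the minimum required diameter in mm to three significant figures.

37.8 mm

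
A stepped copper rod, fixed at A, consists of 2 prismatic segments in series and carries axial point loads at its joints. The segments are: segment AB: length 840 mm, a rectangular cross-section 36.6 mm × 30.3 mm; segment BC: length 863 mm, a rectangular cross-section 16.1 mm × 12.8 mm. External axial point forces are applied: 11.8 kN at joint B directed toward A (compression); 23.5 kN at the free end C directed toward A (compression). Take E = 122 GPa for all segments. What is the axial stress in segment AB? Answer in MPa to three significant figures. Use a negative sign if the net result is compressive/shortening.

Internal axial forces (sectioning from the free end, tension +): N_BC = -23.5 kN, N_AB = -35.3 kN.
A_AB = 1109 mm².
σ_AB = N_AB/A_AB = -35300/1109 = -31.83 MPa.

-31.8 MPa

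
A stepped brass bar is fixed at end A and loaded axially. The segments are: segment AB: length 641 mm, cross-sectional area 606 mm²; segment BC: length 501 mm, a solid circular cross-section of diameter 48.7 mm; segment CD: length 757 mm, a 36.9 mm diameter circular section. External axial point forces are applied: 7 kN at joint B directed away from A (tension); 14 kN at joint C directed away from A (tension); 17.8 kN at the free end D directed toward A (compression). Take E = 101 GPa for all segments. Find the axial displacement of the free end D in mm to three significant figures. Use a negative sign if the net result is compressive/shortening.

Internal axial forces (sectioning from the free end, tension +): N_CD = -17.8 kN, N_BC = -3.8 kN, N_AB = 3.2 kN.
A_BC = 1863 mm².
A_CD = 1069 mm².
δ_AB = 3200·641/(606·101000) = 0.03351 mm
δ_BC = -3800·501/(1863·101000) = -0.01012 mm
δ_CD = -17800·757/(1069·101000) = -0.1248 mm
δ = Σδ_i = -0.1014 mm.

-0.101 mm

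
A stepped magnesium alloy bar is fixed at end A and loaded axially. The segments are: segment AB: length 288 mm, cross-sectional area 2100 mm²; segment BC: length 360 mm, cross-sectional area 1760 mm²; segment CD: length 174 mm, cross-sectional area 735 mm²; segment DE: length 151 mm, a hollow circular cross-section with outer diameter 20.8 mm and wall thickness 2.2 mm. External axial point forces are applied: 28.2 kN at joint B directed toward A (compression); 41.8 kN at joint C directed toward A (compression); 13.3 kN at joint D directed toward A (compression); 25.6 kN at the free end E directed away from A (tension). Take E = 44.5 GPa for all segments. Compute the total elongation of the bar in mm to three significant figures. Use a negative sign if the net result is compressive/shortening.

0.428 mm

Internal axial forces (sectioning from the free end, tension +): N_DE = 25.6 kN, N_CD = 12.3 kN, N_BC = -29.5 kN, N_AB = -57.7 kN.
A_DE = 128.6 mm².
δ_AB = -57700·288/(2100·44500) = -0.1778 mm
δ_BC = -29500·360/(1760·44500) = -0.1356 mm
δ_CD = 12300·174/(735·44500) = 0.06543 mm
δ_DE = 25600·151/(128.6·44500) = 0.6757 mm
δ = Σδ_i = 0.4277 mm.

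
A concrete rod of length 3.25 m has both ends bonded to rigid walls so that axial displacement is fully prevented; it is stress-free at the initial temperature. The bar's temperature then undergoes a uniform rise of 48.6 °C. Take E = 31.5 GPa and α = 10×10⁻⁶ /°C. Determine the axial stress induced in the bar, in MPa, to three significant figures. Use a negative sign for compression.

-15.3 MPa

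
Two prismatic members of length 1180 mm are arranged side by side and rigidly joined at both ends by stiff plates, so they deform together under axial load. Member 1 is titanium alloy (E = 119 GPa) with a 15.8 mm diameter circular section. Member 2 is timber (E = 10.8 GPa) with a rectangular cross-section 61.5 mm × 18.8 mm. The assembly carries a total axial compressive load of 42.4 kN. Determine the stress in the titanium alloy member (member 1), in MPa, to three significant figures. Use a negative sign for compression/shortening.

-141 MPa

A_1 = 196.1 mm².
A_2 = 1156 mm².
Equal strain + equilibrium ⇒ each member carries load in proportion to AE: A₁E₁ = 23330000 N, A₂E₂ = 12490000 N, ΣAE = 35820000 N.
σ₁ = P·E₁/ΣAE = -42400·119000/35820000 = -140.9 MPa.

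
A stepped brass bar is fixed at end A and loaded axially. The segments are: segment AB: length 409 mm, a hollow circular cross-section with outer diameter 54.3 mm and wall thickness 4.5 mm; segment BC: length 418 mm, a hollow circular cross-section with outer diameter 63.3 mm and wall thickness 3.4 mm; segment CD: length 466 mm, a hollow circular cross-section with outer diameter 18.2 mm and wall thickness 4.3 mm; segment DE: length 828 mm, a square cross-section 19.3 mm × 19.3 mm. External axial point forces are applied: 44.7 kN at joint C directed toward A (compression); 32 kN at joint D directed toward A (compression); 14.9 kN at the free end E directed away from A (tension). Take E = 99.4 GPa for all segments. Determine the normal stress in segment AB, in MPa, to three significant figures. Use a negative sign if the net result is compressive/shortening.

Internal axial forces (sectioning from the free end, tension +): N_DE = 14.9 kN, N_CD = -17.1 kN, N_BC = -61.8 kN, N_AB = -61.8 kN.
A_AB = 704 mm².
σ_AB = N_AB/A_AB = -61800/704 = -87.78 MPa.

-87.8 MPa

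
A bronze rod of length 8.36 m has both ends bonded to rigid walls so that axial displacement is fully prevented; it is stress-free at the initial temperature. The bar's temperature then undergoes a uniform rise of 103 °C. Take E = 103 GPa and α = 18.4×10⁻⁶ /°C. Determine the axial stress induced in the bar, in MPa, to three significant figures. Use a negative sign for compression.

-195 MPa

Free thermal expansion αLΔT = 18.4e-6 · 8360 · 103 = 15.84 mm.
The walls impose strain ε = −(15.84)/8360 = -1.8952e-03; σ = Eε = 103000 · -1.8952e-03 = -195.2 MPa.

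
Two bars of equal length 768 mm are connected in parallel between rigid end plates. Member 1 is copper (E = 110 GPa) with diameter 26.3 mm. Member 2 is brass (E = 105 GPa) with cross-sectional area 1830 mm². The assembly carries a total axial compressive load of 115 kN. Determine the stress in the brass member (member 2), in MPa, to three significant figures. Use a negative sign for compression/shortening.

-47.9 MPa

A_1 = 543.3 mm².
Equal strain + equilibrium ⇒ each member carries load in proportion to AE: A₁E₁ = 59760000 N, A₂E₂ = 192200000 N, ΣAE = 251900000 N.
σ₂ = P·E₂/ΣAE = -115000·105000/251900000 = -47.93 MPa.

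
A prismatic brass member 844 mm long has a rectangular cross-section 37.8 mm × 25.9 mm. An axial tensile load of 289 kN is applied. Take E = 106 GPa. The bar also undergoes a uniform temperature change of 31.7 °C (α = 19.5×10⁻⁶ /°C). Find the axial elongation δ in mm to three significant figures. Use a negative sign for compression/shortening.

2.87 mm

A = 979 mm².
δ_mech = NL/(AE) = 289000·844/(979·106000) = 2.35 mm.
δ_thermal = αLΔT = 19.5e-6·844·31.7 = 0.5217 mm.
δ = δ_mech + δ_thermal = 2.872 mm.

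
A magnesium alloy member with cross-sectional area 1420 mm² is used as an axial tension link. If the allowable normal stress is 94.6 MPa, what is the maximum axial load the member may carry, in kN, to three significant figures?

P_max = σ_allow · A = 94.6 · 1420 = 134300 N = 134.3 kN.

134 kN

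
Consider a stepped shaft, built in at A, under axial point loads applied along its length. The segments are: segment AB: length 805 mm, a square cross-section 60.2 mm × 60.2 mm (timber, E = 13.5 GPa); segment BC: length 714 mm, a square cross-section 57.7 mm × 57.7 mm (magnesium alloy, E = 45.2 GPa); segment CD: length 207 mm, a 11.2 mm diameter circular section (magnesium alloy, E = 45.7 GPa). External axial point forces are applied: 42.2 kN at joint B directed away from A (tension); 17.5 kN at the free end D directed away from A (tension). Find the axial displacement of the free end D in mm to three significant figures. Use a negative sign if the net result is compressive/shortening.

1.87 mm

Internal axial forces (sectioning from the free end, tension +): N_CD = 17.5 kN, N_BC = 17.5 kN, N_AB = 59.7 kN.
A_AB = 3624 mm².
A_BC = 3329 mm².
A_CD = 98.52 mm².
δ_AB = 59700·805/(3624·13500) = 0.9823 mm
δ_BC = 17500·714/(3329·45200) = 0.08303 mm
δ_CD = 17500·207/(98.52·45700) = 0.8046 mm
δ = Σδ_i = 1.87 mm.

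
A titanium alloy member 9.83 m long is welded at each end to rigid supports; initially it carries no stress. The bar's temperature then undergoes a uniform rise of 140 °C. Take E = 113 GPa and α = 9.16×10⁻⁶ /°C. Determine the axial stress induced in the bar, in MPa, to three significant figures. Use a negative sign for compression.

Free thermal expansion αLΔT = 9.16e-6 · 9830 · 140 = 12.61 mm.
The walls impose strain ε = −(12.61)/9830 = -1.2824e-03; σ = Eε = 113000 · -1.2824e-03 = -144.9 MPa.

-145 MPa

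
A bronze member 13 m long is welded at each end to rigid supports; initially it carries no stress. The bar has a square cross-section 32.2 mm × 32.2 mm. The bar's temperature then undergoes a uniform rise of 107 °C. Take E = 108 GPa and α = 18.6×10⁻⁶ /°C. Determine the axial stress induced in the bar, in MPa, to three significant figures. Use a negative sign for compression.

-215 MPa

Free thermal expansion αLΔT = 18.6e-6 · 13000 · 107 = 25.87 mm.
The walls impose strain ε = −(25.87)/13000 = -1.9902e-03; σ = Eε = 108000 · -1.9902e-03 = -214.9 MPa.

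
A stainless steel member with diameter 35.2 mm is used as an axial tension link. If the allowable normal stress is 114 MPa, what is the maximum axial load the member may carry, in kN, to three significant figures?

111 kN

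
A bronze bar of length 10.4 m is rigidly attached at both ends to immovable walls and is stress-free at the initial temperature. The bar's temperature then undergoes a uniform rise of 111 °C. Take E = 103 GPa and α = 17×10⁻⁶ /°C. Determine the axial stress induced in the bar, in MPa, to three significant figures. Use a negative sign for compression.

-194 MPa

Free thermal expansion αLΔT = 17e-6 · 10400 · 111 = 19.62 mm.
The walls impose strain ε = −(19.62)/10400 = -1.8870e-03; σ = Eε = 103000 · -1.8870e-03 = -194.4 MPa.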